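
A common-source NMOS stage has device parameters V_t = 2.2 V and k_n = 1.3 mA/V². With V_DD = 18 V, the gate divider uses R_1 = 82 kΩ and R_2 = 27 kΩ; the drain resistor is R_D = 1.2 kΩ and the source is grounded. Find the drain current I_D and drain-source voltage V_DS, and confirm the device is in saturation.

V_G = V_DD·R_2/(R_1+R_2) = 18×27/109 = 4.46 V. With the source grounded, V_GS = V_G = 4.46 V.
Assume saturation: I_D = (k_n/2)(V_GS − V_t)² = (1.3/2)×(4.46 − 2.2)² = 0.65×2.26² = 3.32 mA.
V_DS = V_DD − I_D·R_D = 18 − 3.32×1.2 = 14 V.
Saturation requires V_DS ≥ V_GS − V_t = 2.26 V; 14 ≥ 2.26 ✓.

I_D ≈ 3.3 mA, V_DS ≈ 14 V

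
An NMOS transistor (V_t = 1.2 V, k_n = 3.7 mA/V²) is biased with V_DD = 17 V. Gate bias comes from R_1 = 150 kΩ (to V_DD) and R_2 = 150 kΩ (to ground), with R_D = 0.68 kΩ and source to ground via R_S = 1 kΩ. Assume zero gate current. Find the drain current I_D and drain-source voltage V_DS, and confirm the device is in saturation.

V_G = V_DD·R_2/(R_1+R_2) = 17×150/300 = 8.5 V.
Assume saturation: I_D = (k_n/2)(V_GS − V_t)² with V_GS = V_G − I_D·R_S = 8.5 − 1·I_D.
Substituting gives 1.85·I_D² − 28·I_D + 98.6 = 0, with roots I_D = 5.57 or 9.58 mA.
The root I_D = 9.58 mA gives V_GS = -1.08 V ≤ V_t, so take I_D = 5.57 mA.
Then V_GS = 2.93 V and V_DS = V_DD − I_D(R_D+R_S) = 17 − 5.57×1.68 = 7.65 V.
Saturation requires V_DS ≥ V_GS − V_t = 1.73 V; 7.65 ≥ 1.73 ✓.

I_D ≈ 5.6 mA, V_DS ≈ 7.6 V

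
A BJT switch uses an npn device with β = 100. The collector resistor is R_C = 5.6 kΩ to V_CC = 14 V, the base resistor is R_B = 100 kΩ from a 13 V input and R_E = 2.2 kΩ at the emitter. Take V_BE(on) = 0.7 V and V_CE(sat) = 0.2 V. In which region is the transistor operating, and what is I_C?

saturation; I_C ≈ 1.7 mA

Assume active: I_B = (13 − 0.7)/(100 + 101×2.2) = 0.0382 mA, I_C = β·I_B = 3.82 mA.
Then V_CE = 14 − 3.82×5.6 − 3.86×2.2 = -15.9 V < 0.2 V — the active assumption fails.
Re-solve with V_CE = 0.2 V. KCL at the emitter: V_E/R_E = (V_BB−0.7−V_E)/R_B + (V_CC−0.2−V_E)/R_C, giving V_E = 4.02 V.
I_C = (V_CC − 0.2 − V_E)/R_C = (13.8 − 4.02)/5.6 = 1.75 mA.
Check: I_B = (12.3 − 4.02)/100 = 0.0828 mA, and β·I_B = 8.28 mA > I_C, confirming saturation.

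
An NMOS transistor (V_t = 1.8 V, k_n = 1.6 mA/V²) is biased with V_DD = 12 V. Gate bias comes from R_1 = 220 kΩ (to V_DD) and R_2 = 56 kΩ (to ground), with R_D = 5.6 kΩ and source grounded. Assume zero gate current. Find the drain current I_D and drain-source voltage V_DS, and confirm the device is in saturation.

I_D ≈ 0.32 mA, V_DS ≈ 10 V

V_G = V_DD·R_2/(R_1+R_2) = 12×56/276 = 2.43 V. With the source grounded, V_GS = V_G = 2.43 V.
Assume saturation: I_D = (k_n/2)(V_GS − V_t)² = (1.6/2)×(2.43 − 1.8)² = 0.8×0.635² = 0.322 mA.
V_DS = V_DD − I_D·R_D = 12 − 0.322×5.6 = 10.2 V.
Saturation requires V_DS ≥ V_GS − V_t = 0.635 V; 10.2 ≥ 0.635 ✓.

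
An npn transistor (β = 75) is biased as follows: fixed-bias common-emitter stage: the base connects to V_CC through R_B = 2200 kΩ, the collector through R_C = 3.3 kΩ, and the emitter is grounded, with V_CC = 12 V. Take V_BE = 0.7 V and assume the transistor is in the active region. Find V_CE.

Base loop: V_CC = I_B·R_B + V_BE, so I_B = (12 − 0.7)/2200 kΩ = 0.00514 mA.
In the active region I_C = β·I_B = 75 × 0.00514 = 0.385 mA.
Collector loop: V_CE = V_CC − I_C·R_C = 12 − 0.385×3.3 = 10.7 V.
Since V_CE = 10.7 V > V_CE(sat) ≈ 0.2 V, the transistor is in the active region as assumed.

V_CE ≈ 11 V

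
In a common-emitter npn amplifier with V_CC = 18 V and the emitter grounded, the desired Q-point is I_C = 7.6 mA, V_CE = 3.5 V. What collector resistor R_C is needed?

R_C ≈ 1.9 kΩ

Collector loop: V_CC = I_C·R_C + V_CE.
R_C = (V_CC − V_CE)/I_C = (18 − 3.5)/7.6 = 1.91 kΩ.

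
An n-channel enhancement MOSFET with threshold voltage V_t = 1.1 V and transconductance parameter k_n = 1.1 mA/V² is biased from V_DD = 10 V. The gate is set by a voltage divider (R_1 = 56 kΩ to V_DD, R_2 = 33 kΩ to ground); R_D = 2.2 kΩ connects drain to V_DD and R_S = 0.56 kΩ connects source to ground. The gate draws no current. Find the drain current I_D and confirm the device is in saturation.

V_G = V_DD·R_2/(R_1+R_2) = 10×33/89 = 3.71 V.
Assume saturation: I_D = (k_n/2)(V_GS − V_t)² with V_GS = V_G − I_D·R_S = 3.71 − 0.56·I_D.
Substituting gives 0.172·I_D² − 2.61·I_D + 3.74 = 0, with roots I_D = 1.61 or 13.5 mA.
The root I_D = 13.5 mA gives V_GS = -3.86 V ≤ V_t, so take I_D = 1.61 mA.
Then V_GS = 2.81 V and V_DS = V_DD − I_D(R_D+R_S) = 10 − 1.61×2.76 = 5.57 V.
Saturation requires V_DS ≥ V_GS − V_t = 1.71 V; 5.57 ≥ 1.71 ✓.

I_D ≈ 1.6 mA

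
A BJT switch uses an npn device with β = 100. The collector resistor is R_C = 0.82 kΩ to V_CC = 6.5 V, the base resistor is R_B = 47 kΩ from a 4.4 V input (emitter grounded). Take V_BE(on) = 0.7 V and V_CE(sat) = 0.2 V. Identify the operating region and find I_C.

Assume active: I_B = (4.4 − 0.7)/47 = 0.0787 mA, giving I_C = β·I_B = 7.87 mA.
But then V_CE = 6.5 − 7.87×0.82 = 0.0447 V < V_CE(sat) = 0.2 V — impossible in the active region.
So the transistor is saturated. With V_CE = 0.2 V, I_C = (V_CC − 0.2)/R_C = 6.3/0.82 = 7.68 mA.
Check: β·I_B = 7.87 mA > I_C = 7.68 mA, confirming saturation.

saturation; I_C ≈ 7.7 mA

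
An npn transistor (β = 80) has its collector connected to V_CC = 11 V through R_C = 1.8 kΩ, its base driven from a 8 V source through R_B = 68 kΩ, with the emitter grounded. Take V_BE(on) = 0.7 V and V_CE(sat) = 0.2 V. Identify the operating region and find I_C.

saturation; I_C ≈ 6 mA

Assume active: I_B = (8 − 0.7)/68 = 0.107 mA, giving I_C = β·I_B = 8.59 mA.
But then V_CE = 11 − 8.59×1.8 = -4.46 V < V_CE(sat) = 0.2 V — impossible in the active region.
So the transistor is saturated. With V_CE = 0.2 V, I_C = (V_CC − 0.2)/R_C = 10.8/1.8 = 6 mA.
Check: β·I_B = 8.59 mA > I_C = 6 mA, confirming saturation.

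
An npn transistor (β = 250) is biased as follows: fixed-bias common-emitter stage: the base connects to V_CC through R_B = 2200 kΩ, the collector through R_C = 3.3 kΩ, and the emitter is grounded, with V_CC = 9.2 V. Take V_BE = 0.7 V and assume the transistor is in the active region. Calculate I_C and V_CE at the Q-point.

Base loop: V_CC = I_B·R_B + V_BE, so I_B = (9.2 − 0.7)/2200 kΩ = 0.00386 mA.
In the active region I_C = β·I_B = 250 × 0.00386 = 0.966 mA.
Collector loop: V_CE = V_CC − I_C·R_C = 9.2 − 0.966×3.3 = 6.01 V.
Since V_CE = 6.01 V > V_CE(sat) ≈ 0.2 V, the transistor is in the active region as assumed.

I_C ≈ 0.97 mA, V_CE ≈ 6 V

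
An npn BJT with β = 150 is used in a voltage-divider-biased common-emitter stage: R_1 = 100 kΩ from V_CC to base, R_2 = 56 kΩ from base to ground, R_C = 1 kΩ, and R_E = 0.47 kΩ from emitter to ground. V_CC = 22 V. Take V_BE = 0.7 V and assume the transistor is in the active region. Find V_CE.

V_CE ≈ 7.1 V

Thevenize the base divider: V_Th = V_CC·R_2/(R_1+R_2) = 22×56/156 = 7.9 V, R_Th = R_1‖R_2 = 35.9 kΩ.
Base-emitter loop: V_Th = I_B·R_Th + V_BE + (β+1)I_B·R_E, so I_B = (7.9 − 0.7) / (35.9 + 151×0.47) = 0.0673 mA.
I_C = β·I_B = 150×0.0673 = 10.1 mA, and I_E = (β+1)I_B = 10.2 mA.
V_CE = V_CC − I_C·R_C − I_E·R_E = 22 − 10.1×1 − 10.2×0.47 = 7.12 V.
V_CE = 7.12 V > 0.2 V confirms active-region operation.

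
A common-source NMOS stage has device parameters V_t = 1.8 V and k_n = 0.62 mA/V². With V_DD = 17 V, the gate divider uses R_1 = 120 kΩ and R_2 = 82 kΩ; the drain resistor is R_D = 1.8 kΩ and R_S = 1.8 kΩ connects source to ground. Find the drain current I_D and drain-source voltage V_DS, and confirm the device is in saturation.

I_D ≈ 1.6 mA, V_DS ≈ 11 V

V_G = V_DD·R_2/(R_1+R_2) = 17×82/202 = 6.9 V.
Assume saturation: I_D = (k_n/2)(V_GS − V_t)² with V_GS = V_G − I_D·R_S = 6.9 − 1.8·I_D.
Substituting gives 1·I_D² − 6.69·I_D + 8.07 = 0, with roots I_D = 1.58 or 5.08 mA.
The root I_D = 5.08 mA gives V_GS = -2.25 V ≤ V_t, so take I_D = 1.58 mA.
Then V_GS = 4.06 V and V_DS = V_DD − I_D(R_D+R_S) = 17 − 1.58×3.6 = 11.3 V.
Saturation requires V_DS ≥ V_GS − V_t = 2.26 V; 11.3 ≥ 2.26 ✓.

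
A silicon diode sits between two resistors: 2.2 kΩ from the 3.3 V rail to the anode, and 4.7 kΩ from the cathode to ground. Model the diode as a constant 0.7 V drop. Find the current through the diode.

The two resistors are in series with the diode, so KVL gives 3.3 = I·2.2 + 0.7 + I·4.7.
I = (3.3 − 0.7) / (2.2 + 4.7) kΩ = 2.6 / 6.9 = 0.377 mA.

I ≈ 0.38 mA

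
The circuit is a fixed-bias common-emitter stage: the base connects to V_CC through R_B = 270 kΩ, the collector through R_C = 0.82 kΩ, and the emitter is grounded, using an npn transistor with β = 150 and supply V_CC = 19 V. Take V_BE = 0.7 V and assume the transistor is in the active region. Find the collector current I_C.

Base loop: V_CC = I_B·R_B + V_BE, so I_B = (19 − 0.7)/270 kΩ = 0.0678 mA.
In the active region I_C = β·I_B = 150 × 0.0678 = 10.2 mA.
Collector loop: V_CE = V_CC − I_C·R_C = 19 − 10.2×0.82 = 10.7 V.
Since V_CE = 10.7 V > V_CE(sat) ≈ 0.2 V, the transistor is in the active region as assumed.

I_C ≈ 10 mA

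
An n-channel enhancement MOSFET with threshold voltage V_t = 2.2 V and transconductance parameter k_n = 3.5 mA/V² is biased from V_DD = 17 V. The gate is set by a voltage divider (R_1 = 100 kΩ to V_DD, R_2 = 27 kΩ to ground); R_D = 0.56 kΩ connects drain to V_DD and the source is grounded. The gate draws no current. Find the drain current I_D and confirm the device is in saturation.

I_D ≈ 3.5 mA

V_G = V_DD·R_2/(R_1+R_2) = 17×27/127 = 3.61 V. With the source grounded, V_GS = V_G = 3.61 V.
Assume saturation: I_D = (k_n/2)(V_GS − V_t)² = (3.5/2)×(3.61 − 2.2)² = 1.75×1.41² = 3.5 mA.
V_DS = V_DD − I_D·R_D = 17 − 3.5×0.56 = 15 V.
Saturation requires V_DS ≥ V_GS − V_t = 1.41 V; 15 ≥ 1.41 ✓.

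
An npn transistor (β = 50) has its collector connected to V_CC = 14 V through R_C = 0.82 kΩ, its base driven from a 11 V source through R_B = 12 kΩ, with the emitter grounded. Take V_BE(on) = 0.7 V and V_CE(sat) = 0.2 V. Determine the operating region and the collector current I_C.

Assume active: I_B = (11 − 0.7)/12 = 0.858 mA, giving I_C = β·I_B = 42.9 mA.
But then V_CE = 14 − 42.9×0.82 = -21.2 V < V_CE(sat) = 0.2 V — impossible in the active region.
So the transistor is saturated. With V_CE = 0.2 V, I_C = (V_CC − 0.2)/R_C = 13.8/0.82 = 16.8 mA.
Check: β·I_B = 42.9 mA > I_C = 16.8 mA, confirming saturation.

saturation; I_C ≈ 17 mA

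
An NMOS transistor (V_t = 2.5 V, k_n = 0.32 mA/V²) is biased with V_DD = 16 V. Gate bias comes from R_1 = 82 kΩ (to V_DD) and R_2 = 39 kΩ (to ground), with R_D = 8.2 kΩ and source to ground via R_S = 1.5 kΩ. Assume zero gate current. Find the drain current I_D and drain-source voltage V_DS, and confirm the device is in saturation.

I_D ≈ 0.54 mA, V_DS ≈ 11 V

V_G = V_DD·R_2/(R_1+R_2) = 16×39/121 = 5.16 V.
Assume saturation: I_D = (k_n/2)(V_GS − V_t)² with V_GS = V_G − I_D·R_S = 5.16 − 1.5·I_D.
Substituting gives 0.36·I_D² − 2.28·I_D + 1.13 = 0, with roots I_D = 0.543 or 5.78 mA.
The root I_D = 5.78 mA gives V_GS = -3.51 V ≤ V_t, so take I_D = 0.543 mA.
Then V_GS = 4.34 V and V_DS = V_DD − I_D(R_D+R_S) = 16 − 0.543×9.7 = 10.7 V.
Saturation requires V_DS ≥ V_GS − V_t = 1.84 V; 10.7 ≥ 1.84 ✓.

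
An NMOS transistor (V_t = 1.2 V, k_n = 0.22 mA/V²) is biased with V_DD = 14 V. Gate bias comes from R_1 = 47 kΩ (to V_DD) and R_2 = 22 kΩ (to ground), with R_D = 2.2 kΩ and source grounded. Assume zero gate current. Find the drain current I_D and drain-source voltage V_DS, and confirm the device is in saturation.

V_G = V_DD·R_2/(R_1+R_2) = 14×22/69 = 4.46 V. With the source grounded, V_GS = V_G = 4.46 V.
Assume saturation: I_D = (k_n/2)(V_GS − V_t)² = (0.22/2)×(4.46 − 1.2)² = 0.11×3.26² = 1.17 mA.
V_DS = V_DD − I_D·R_D = 14 − 1.17×2.2 = 11.4 V.
Saturation requires V_DS ≥ V_GS − V_t = 3.26 V; 11.4 ≥ 3.26 ✓.

I_D ≈ 1.2 mA, V_DS ≈ 11 V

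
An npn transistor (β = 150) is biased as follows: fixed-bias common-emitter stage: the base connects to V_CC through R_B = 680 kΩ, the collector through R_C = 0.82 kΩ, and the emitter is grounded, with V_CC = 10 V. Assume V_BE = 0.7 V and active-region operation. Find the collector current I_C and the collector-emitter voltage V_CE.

Base loop: V_CC = I_B·R_B + V_BE, so I_B = (10 − 0.7)/680 kΩ = 0.0137 mA.
In the active region I_C = β·I_B = 150 × 0.0137 = 2.05 mA.
Collector loop: V_CE = V_CC − I_C·R_C = 10 − 2.05×0.82 = 8.32 V.
Since V_CE = 8.32 V > V_CE(sat) ≈ 0.2 V, the transistor is in the active region as assumed.

I_C ≈ 2.1 mA, V_CE ≈ 8.3 V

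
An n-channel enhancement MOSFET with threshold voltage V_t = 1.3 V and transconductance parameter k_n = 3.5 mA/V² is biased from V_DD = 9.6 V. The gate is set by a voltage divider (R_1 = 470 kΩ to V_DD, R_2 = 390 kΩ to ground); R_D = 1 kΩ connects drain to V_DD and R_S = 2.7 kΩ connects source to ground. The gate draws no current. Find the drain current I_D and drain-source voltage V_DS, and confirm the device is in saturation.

V_G = V_DD·R_2/(R_1+R_2) = 9.6×390/860 = 4.35 V.
Assume saturation: I_D = (k_n/2)(V_GS − V_t)² with V_GS = V_G − I_D·R_S = 4.35 − 2.7·I_D.
Substituting gives 12.8·I_D² − 29.9·I_D + 16.3 = 0, with roots I_D = 0.87 or 1.47 mA.
The root I_D = 1.47 mA gives V_GS = 0.383 V ≤ V_t, so take I_D = 0.87 mA.
Then V_GS = 2.01 V and V_DS = V_DD − I_D(R_D+R_S) = 9.6 − 0.87×3.7 = 6.38 V.
Saturation requires V_DS ≥ V_GS − V_t = 0.705 V; 6.38 ≥ 0.705 ✓.

I_D ≈ 0.87 mA, V_DS ≈ 6.4 V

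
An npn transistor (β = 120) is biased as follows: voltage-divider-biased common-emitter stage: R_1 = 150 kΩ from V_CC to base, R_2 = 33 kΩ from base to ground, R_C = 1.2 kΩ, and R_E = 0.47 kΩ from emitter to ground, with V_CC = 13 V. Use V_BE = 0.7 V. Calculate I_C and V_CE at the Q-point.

Thevenize the base divider: V_Th = V_CC·R_2/(R_1+R_2) = 13×33/183 = 2.34 V, R_Th = R_1‖R_2 = 27 kΩ.
Base-emitter loop: V_Th = I_B·R_Th + V_BE + (β+1)I_B·R_E, so I_B = (2.34 − 0.7) / (27 + 121×0.47) = 0.0196 mA.
I_C = β·I_B = 120×0.0196 = 2.35 mA, and I_E = (β+1)I_B = 2.37 mA.
V_CE = V_CC − I_C·R_C − I_E·R_E = 13 − 2.35×1.2 − 2.37×0.47 = 9.06 V.
V_CE = 9.06 V > 0.2 V confirms active-region operation.

I_C ≈ 2.4 mA, V_CE ≈ 9.1 V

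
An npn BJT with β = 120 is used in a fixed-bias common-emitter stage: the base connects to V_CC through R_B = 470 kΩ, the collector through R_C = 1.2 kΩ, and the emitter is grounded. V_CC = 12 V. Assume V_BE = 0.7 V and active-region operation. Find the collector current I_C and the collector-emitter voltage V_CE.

Base loop: V_CC = I_B·R_B + V_BE, so I_B = (12 − 0.7)/470 kΩ = 0.024 mA.
In the active region I_C = β·I_B = 120 × 0.024 = 2.89 mA.
Collector loop: V_CE = V_CC − I_C·R_C = 12 − 2.89×1.2 = 8.54 V.
Since V_CE = 8.54 V > V_CE(sat) ≈ 0.2 V, the transistor is in the active region as assumed.

I_C ≈ 2.9 mA, V_CE ≈ 8.5 V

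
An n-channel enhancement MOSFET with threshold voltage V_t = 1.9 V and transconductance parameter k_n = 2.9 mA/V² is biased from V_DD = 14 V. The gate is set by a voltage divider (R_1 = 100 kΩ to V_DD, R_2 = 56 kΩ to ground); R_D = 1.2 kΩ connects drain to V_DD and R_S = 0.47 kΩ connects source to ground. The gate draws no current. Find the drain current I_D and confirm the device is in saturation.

I_D ≈ 3.4 mA

V_G = V_DD·R_2/(R_1+R_2) = 14×56/156 = 5.03 V.
Assume saturation: I_D = (k_n/2)(V_GS − V_t)² with V_GS = V_G − I_D·R_S = 5.03 − 0.47·I_D.
Substituting gives 0.32·I_D² − 5.26·I_D + 14.2 = 0, with roots I_D = 3.39 or 13 mA.
The root I_D = 13 mA gives V_GS = -1.1 V ≤ V_t, so take I_D = 3.39 mA.
Then V_GS = 3.43 V and V_DS = V_DD − I_D(R_D+R_S) = 14 − 3.39×1.67 = 8.33 V.
Saturation requires V_DS ≥ V_GS − V_t = 1.53 V; 8.33 ≥ 1.53 ✓.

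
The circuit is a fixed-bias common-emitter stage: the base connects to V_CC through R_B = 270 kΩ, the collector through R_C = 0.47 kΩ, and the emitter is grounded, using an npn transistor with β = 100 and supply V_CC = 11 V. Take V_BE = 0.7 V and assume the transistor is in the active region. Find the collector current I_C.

I_C ≈ 3.8 mA

Base loop: V_CC = I_B·R_B + V_BE, so I_B = (11 − 0.7)/270 kΩ = 0.0381 mA.
In the active region I_C = β·I_B = 100 × 0.0381 = 3.81 mA.
Collector loop: V_CE = V_CC − I_C·R_C = 11 − 3.81×0.47 = 9.21 V.
Since V_CE = 9.21 V > V_CE(sat) ≈ 0.2 V, the transistor is in the active region as assumed.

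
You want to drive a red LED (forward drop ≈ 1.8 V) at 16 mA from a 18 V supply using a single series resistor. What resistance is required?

R ≈ 1 kΩ

The resistor drops V_S − V_D = 18 − 1.8 = 16.2 V at 16 mA.
R = 16.2 V / 16 mA = 1.01 kΩ.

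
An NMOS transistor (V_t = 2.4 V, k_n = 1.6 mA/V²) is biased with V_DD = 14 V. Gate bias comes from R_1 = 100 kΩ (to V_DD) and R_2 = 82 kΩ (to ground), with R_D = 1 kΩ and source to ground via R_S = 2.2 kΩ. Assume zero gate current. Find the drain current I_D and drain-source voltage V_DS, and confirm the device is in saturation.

I_D ≈ 1.2 mA, V_DS ≈ 10 V

V_G = V_DD·R_2/(R_1+R_2) = 14×82/182 = 6.31 V.
Assume saturation: I_D = (k_n/2)(V_GS − V_t)² with V_GS = V_G − I_D·R_S = 6.31 − 2.2·I_D.
Substituting gives 3.87·I_D² − 14.8·I_D + 12.2 = 0, with roots I_D = 1.22 or 2.59 mA.
The root I_D = 2.59 mA gives V_GS = 0.599 V ≤ V_t, so take I_D = 1.22 mA.
Then V_GS = 3.63 V and V_DS = V_DD − I_D(R_D+R_S) = 14 − 1.22×3.2 = 10.1 V.
Saturation requires V_DS ≥ V_GS − V_t = 1.23 V; 10.1 ≥ 1.23 ✓.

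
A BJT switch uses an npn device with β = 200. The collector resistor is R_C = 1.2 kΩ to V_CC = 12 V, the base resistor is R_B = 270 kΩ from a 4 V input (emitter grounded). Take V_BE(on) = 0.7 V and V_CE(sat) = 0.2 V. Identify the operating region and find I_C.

active; I_C ≈ 2.4 mA

Assume active. Base-emitter loop: I_B = (V_BB − V_BE)/R_B = (4 − 0.7)/270 = 0.0122 mA.
I_C = β·I_B = 200×0.0122 = 2.44 mA.
V_CE = V_CC − I_C·R_C = 12 − 2.44×1.2 = 9.07 V > V_CE(sat), so the active-region assumption holds.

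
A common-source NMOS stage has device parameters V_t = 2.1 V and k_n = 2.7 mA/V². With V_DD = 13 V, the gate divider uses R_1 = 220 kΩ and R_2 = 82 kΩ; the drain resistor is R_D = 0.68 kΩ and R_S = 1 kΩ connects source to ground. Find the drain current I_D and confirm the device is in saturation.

I_D ≈ 0.71 mA

V_G = V_DD·R_2/(R_1+R_2) = 13×82/302 = 3.53 V.
Assume saturation: I_D = (k_n/2)(V_GS − V_t)² with V_GS = V_G − I_D·R_S = 3.53 − 1·I_D.
Substituting gives 1.35·I_D² − 4.86·I_D + 2.76 = 0, with roots I_D = 0.706 or 2.89 mA.
The root I_D = 2.89 mA gives V_GS = 0.636 V ≤ V_t, so take I_D = 0.706 mA.
Then V_GS = 2.82 V and V_DS = V_DD − I_D(R_D+R_S) = 13 − 0.706×1.68 = 11.8 V.
Saturation requires V_DS ≥ V_GS − V_t = 0.723 V; 11.8 ≥ 0.723 ✓.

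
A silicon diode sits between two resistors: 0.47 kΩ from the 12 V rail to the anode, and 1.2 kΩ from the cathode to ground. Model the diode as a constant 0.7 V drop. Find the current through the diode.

I ≈ 6.8 mA

The two resistors are in series with the diode, so KVL gives 12 = I·0.47 + 0.7 + I·1.2.
I = (12 − 0.7) / (0.47 + 1.2) kΩ = 11.3 / 1.67 = 6.77 mA.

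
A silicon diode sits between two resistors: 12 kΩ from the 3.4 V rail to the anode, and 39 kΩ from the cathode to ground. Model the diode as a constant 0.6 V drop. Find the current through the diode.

I ≈ 0.055 mA

The two resistors are in series with the diode, so KVL gives 3.4 = I·12 + 0.6 + I·39.
I = (3.4 − 0.6) / (12 + 39) kΩ = 2.8 / 51 = 0.0549 mA.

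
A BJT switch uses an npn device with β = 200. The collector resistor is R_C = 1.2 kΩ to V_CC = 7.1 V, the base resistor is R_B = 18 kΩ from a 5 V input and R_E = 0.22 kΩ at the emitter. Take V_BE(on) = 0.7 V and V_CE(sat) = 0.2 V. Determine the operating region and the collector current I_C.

saturation; I_C ≈ 4.8 mA

Assume active: I_B = (5 − 0.7)/(18 + 201×0.22) = 0.0691 mA, I_C = β·I_B = 13.8 mA.
Then V_CE = 7.1 − 13.8×1.2 − 13.9×0.22 = -12.5 V < 0.2 V — the active assumption fails.
Re-solve with V_CE = 0.2 V. KCL at the emitter: V_E/R_E = (V_BB−0.7−V_E)/R_B + (V_CC−0.2−V_E)/R_C, giving V_E = 1.1 V.
I_C = (V_CC − 0.2 − V_E)/R_C = (6.9 − 1.1)/1.2 = 4.83 mA.
Check: I_B = (4.3 − 1.1)/18 = 0.178 mA, and β·I_B = 35.5 mA > I_C, confirming saturation.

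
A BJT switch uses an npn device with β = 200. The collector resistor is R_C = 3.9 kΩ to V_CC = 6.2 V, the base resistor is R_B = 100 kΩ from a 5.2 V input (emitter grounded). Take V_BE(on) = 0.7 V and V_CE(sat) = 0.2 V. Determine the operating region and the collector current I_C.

saturation; I_C ≈ 1.5 mA

Assume active: I_B = (5.2 − 0.7)/100 = 0.045 mA, giving I_C = β·I_B = 9 mA.
But then V_CE = 6.2 − 9×3.9 = -28.9 V < V_CE(sat) = 0.2 V — impossible in the active region.
So the transistor is saturated. With V_CE = 0.2 V, I_C = (V_CC − 0.2)/R_C = 6/3.9 = 1.54 mA.
Check: β·I_B = 9 mA > I_C = 1.54 mA, confirming saturation.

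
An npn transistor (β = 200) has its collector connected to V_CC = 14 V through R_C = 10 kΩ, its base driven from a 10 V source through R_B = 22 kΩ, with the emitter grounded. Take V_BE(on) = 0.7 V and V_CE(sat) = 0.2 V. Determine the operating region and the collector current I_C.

saturation; I_C ≈ 1.4 mA

Assume active: I_B = (10 − 0.7)/22 = 0.423 mA, giving I_C = β·I_B = 84.5 mA.
But then V_CE = 14 − 84.5×10 = -831 V < V_CE(sat) = 0.2 V — impossible in the active region.
So the transistor is saturated. With V_CE = 0.2 V, I_C = (V_CC − 0.2)/R_C = 13.8/10 = 1.38 mA.
Check: β·I_B = 84.5 mA > I_C = 1.38 mA, confirming saturation.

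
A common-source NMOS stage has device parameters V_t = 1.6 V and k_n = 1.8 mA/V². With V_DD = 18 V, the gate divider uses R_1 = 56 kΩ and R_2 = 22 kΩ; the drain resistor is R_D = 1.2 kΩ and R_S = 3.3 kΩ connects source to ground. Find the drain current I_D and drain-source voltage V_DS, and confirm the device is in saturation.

V_G = V_DD·R_2/(R_1+R_2) = 18×22/78 = 5.08 V.
Assume saturation: I_D = (k_n/2)(V_GS − V_t)² with V_GS = V_G − I_D·R_S = 5.08 − 3.3·I_D.
Substituting gives 9.8·I_D² − 21.7·I_D + 10.9 = 0, with roots I_D = 0.773 or 1.44 mA.
The root I_D = 1.44 mA gives V_GS = 0.337 V ≤ V_t, so take I_D = 0.773 mA.
Then V_GS = 2.53 V and V_DS = V_DD − I_D(R_D+R_S) = 18 − 0.773×4.5 = 14.5 V.
Saturation requires V_DS ≥ V_GS − V_t = 0.927 V; 14.5 ≥ 0.927 ✓.

I_D ≈ 0.77 mA, V_DS ≈ 15 V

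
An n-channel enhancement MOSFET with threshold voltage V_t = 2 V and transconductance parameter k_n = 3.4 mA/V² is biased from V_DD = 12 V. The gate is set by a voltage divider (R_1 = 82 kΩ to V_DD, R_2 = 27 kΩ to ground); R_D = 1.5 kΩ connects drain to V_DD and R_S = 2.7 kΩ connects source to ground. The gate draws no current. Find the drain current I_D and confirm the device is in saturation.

V_G = V_DD·R_2/(R_1+R_2) = 12×27/109 = 2.97 V.
Assume saturation: I_D = (k_n/2)(V_GS − V_t)² with V_GS = V_G − I_D·R_S = 2.97 − 2.7·I_D.
Substituting gives 12.4·I_D² − 9.93·I_D + 1.61 = 0, with roots I_D = 0.225 or 0.576 mA.
The root I_D = 0.576 mA gives V_GS = 1.42 V ≤ V_t, so take I_D = 0.225 mA.
Then V_GS = 2.36 V and V_DS = V_DD − I_D(R_D+R_S) = 12 − 0.225×4.2 = 11.1 V.
Saturation requires V_DS ≥ V_GS − V_t = 0.364 V; 11.1 ≥ 0.364 ✓.

I_D ≈ 0.23 mA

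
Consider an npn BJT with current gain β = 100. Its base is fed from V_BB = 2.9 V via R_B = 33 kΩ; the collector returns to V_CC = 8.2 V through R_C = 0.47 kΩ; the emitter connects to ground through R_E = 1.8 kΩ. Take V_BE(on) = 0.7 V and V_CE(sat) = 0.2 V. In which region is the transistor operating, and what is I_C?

Assume active. Base-emitter loop: I_B = (V_BB − V_BE)/(R_B + (β+1)R_E) = (2.9 − 0.7)/(33 + 101×1.8) = 0.0102 mA.
I_C = β·I_B = 100×0.0102 = 1.02 mA.
V_CE = V_CC − I_C·R_C − I_E·R_E = 8.2 − 1.02×0.47 − 1.03×1.8 = 5.86 V > V_CE(sat), so the active-region assumption holds.

active; I_C ≈ 1 mA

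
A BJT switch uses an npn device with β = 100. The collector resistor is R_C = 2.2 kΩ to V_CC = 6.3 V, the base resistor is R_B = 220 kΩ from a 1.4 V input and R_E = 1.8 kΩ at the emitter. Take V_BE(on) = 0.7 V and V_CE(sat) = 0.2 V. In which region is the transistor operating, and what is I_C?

active; I_C ≈ 0.17 mA

Assume active. Base-emitter loop: I_B = (V_BB − V_BE)/(R_B + (β+1)R_E) = (1.4 − 0.7)/(220 + 101×1.8) = 0.00174 mA.
I_C = β·I_B = 100×0.00174 = 0.174 mA.
V_CE = V_CC − I_C·R_C − I_E·R_E = 6.3 − 0.174×2.2 − 0.176×1.8 = 5.6 V > V_CE(sat), so the active-region assumption holds.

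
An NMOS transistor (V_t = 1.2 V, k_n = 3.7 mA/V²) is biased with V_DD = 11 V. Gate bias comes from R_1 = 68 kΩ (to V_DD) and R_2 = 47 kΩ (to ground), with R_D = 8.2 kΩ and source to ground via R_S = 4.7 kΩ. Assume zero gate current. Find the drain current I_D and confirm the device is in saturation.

V_G = V_DD·R_2/(R_1+R_2) = 11×47/115 = 4.5 V.
Assume saturation: I_D = (k_n/2)(V_GS − V_t)² with V_GS = V_G − I_D·R_S = 4.5 − 4.7·I_D.
Substituting gives 40.9·I_D² − 58.3·I_D + 20.1 = 0, with roots I_D = 0.582 or 0.845 mA.
The root I_D = 0.845 mA gives V_GS = 0.524 V ≤ V_t, so take I_D = 0.582 mA.
Then V_GS = 1.76 V and V_DS = V_DD − I_D(R_D+R_S) = 11 − 0.582×12.9 = 3.49 V.
Saturation requires V_DS ≥ V_GS − V_t = 0.561 V; 3.49 ≥ 0.561 ✓.

I_D ≈ 0.58 mA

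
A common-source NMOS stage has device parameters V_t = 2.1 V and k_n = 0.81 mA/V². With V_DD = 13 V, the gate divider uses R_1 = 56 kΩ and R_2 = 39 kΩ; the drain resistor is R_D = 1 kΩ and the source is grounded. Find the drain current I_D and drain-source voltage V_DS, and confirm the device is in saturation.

V_G = V_DD·R_2/(R_1+R_2) = 13×39/95 = 5.34 V. With the source grounded, V_GS = V_G = 5.34 V.
Assume saturation: I_D = (k_n/2)(V_GS − V_t)² = (0.81/2)×(5.34 − 2.1)² = 0.405×3.24² = 4.24 mA.
V_DS = V_DD − I_D·R_D = 13 − 4.24×1 = 8.76 V.
Saturation requires V_DS ≥ V_GS − V_t = 3.24 V; 8.76 ≥ 3.24 ✓.

I_D ≈ 4.2 mA, V_DS ≈ 8.8 V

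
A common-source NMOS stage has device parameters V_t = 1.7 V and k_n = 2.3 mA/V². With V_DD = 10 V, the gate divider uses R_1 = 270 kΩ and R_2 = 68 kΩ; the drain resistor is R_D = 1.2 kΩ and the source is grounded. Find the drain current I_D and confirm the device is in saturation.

I_D ≈ 0.11 mA

V_G = V_DD·R_2/(R_1+R_2) = 10×68/338 = 2.01 V. With the source grounded, V_GS = V_G = 2.01 V.
Assume saturation: I_D = (k_n/2)(V_GS − V_t)² = (2.3/2)×(2.01 − 1.7)² = 1.15×0.312² = 0.112 mA.
V_DS = V_DD − I_D·R_D = 10 − 0.112×1.2 = 9.87 V.
Saturation requires V_DS ≥ V_GS − V_t = 0.312 V; 9.87 ≥ 0.312 ✓.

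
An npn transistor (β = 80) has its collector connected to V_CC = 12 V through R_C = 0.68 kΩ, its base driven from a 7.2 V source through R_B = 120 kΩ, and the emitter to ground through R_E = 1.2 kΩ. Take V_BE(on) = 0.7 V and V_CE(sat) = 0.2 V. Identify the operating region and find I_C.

Assume active. Base-emitter loop: I_B = (V_BB − V_BE)/(R_B + (β+1)R_E) = (7.2 − 0.7)/(120 + 81×1.2) = 0.0299 mA.
I_C = β·I_B = 80×0.0299 = 2.39 mA.
V_CE = V_CC − I_C·R_C − I_E·R_E = 12 − 2.39×0.68 − 2.42×1.2 = 7.46 V > V_CE(sat), so the active-region assumption holds.

active; I_C ≈ 2.4 mA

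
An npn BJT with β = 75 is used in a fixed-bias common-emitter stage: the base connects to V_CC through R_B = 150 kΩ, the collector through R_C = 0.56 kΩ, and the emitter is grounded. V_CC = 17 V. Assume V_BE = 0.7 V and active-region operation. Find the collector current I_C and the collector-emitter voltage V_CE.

Base loop: V_CC = I_B·R_B + V_BE, so I_B = (17 − 0.7)/150 kΩ = 0.109 mA.
In the active region I_C = β·I_B = 75 × 0.109 = 8.15 mA.
Collector loop: V_CE = V_CC − I_C·R_C = 17 − 8.15×0.56 = 12.4 V.
Since V_CE = 12.4 V > V_CE(sat) ≈ 0.2 V, the transistor is in the active region as assumed.

I_C ≈ 8.2 mA, V_CE ≈ 12 V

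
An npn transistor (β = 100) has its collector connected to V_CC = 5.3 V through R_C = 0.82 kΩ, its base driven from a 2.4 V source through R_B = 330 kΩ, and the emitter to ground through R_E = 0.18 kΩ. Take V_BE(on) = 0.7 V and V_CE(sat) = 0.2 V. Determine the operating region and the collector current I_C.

active; I_C ≈ 0.49 mA

Assume active. Base-emitter loop: I_B = (V_BB − V_BE)/(R_B + (β+1)R_E) = (2.4 − 0.7)/(330 + 101×0.18) = 0.00488 mA.
I_C = β·I_B = 100×0.00488 = 0.488 mA.
V_CE = V_CC − I_C·R_C − I_E·R_E = 5.3 − 0.488×0.82 − 0.493×0.18 = 4.81 V > V_CE(sat), so the active-region assumption holds.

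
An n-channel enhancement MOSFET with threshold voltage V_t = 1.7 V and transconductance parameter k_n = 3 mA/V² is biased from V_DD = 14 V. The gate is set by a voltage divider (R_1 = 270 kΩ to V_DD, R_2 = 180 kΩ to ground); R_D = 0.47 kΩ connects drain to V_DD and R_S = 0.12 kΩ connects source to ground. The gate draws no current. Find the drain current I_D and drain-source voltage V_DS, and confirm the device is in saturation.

V_G = V_DD·R_2/(R_1+R_2) = 14×180/450 = 5.6 V.
Assume saturation: I_D = (k_n/2)(V_GS − V_t)² with V_GS = V_G − I_D·R_S = 5.6 − 0.12·I_D.
Substituting gives 0.0216·I_D² − 2.4·I_D + 22.8 = 0, with roots I_D = 10.5 or 101 mA.
The root I_D = 101 mA gives V_GS = -6.5 V ≤ V_t, so take I_D = 10.5 mA.
Then V_GS = 4.34 V and V_DS = V_DD − I_D(R_D+R_S) = 14 − 10.5×0.59 = 7.82 V.
Saturation requires V_DS ≥ V_GS − V_t = 2.64 V; 7.82 ≥ 2.64 ✓.

I_D ≈ 10 mA, V_DS ≈ 7.8 V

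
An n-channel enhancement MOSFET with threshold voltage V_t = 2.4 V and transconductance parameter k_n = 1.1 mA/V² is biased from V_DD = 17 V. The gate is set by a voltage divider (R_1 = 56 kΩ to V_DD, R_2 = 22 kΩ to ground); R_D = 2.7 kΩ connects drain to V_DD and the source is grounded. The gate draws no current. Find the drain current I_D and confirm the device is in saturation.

V_G = V_DD·R_2/(R_1+R_2) = 17×22/78 = 4.79 V. With the source grounded, V_GS = V_G = 4.79 V.
Assume saturation: I_D = (k_n/2)(V_GS − V_t)² = (1.1/2)×(4.79 − 2.4)² = 0.55×2.39² = 3.15 mA.
V_DS = V_DD − I_D·R_D = 17 − 3.15×2.7 = 8.48 V.
Saturation requires V_DS ≥ V_GS − V_t = 2.39 V; 8.48 ≥ 2.39 ✓.

I_D ≈ 3.2 mA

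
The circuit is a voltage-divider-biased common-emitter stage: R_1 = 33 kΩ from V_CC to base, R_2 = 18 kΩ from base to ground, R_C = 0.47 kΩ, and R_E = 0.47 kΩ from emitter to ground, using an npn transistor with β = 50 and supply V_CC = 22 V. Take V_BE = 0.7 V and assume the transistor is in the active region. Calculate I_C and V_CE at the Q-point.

I_C ≈ 9.9 mA, V_CE ≈ 13 V

Thevenize the base divider: V_Th = V_CC·R_2/(R_1+R_2) = 22×18/51 = 7.76 V, R_Th = R_1‖R_2 = 11.6 kΩ.
Base-emitter loop: V_Th = I_B·R_Th + V_BE + (β+1)I_B·R_E, so I_B = (7.76 − 0.7) / (11.6 + 51×0.47) = 0.198 mA.
I_C = β·I_B = 50×0.198 = 9.92 mA, and I_E = (β+1)I_B = 10.1 mA.
V_CE = V_CC − I_C·R_C − I_E·R_E = 22 − 9.92×0.47 − 10.1×0.47 = 12.6 V.
V_CE = 12.6 V > 0.2 V confirms active-region operation.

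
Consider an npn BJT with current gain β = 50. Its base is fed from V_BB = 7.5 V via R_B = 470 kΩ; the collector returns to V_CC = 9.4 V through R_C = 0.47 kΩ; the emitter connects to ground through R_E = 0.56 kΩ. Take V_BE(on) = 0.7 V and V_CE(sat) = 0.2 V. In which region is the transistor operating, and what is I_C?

active; I_C ≈ 0.68 mA

Assume active. Base-emitter loop: I_B = (V_BB − V_BE)/(R_B + (β+1)R_E) = (7.5 − 0.7)/(470 + 51×0.56) = 0.0136 mA.
I_C = β·I_B = 50×0.0136 = 0.682 mA.
V_CE = V_CC − I_C·R_C − I_E·R_E = 9.4 − 0.682×0.47 − 0.696×0.56 = 8.69 V > V_CE(sat), so the active-region assumption holds.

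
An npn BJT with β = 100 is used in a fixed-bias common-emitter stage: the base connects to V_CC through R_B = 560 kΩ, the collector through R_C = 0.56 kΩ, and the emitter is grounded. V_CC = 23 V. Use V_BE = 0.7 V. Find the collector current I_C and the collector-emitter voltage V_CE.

Base loop: V_CC = I_B·R_B + V_BE, so I_B = (23 − 0.7)/560 kΩ = 0.0398 mA.
In the active region I_C = β·I_B = 100 × 0.0398 = 3.98 mA.
Collector loop: V_CE = V_CC − I_C·R_C = 23 − 3.98×0.56 = 20.8 V.
Since V_CE = 20.8 V > V_CE(sat) ≈ 0.2 V, the transistor is in the active region as assumed.

I_C ≈ 4 mA, V_CE ≈ 21 V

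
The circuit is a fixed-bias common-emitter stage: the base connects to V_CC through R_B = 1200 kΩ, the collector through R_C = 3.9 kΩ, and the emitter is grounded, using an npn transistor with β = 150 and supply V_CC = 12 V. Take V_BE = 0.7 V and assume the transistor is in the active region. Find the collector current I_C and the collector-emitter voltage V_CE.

I_C ≈ 1.4 mA, V_CE ≈ 6.5 V

Base loop: V_CC = I_B·R_B + V_BE, so I_B = (12 − 0.7)/1200 kΩ = 0.00942 mA.
In the active region I_C = β·I_B = 150 × 0.00942 = 1.41 mA.
Collector loop: V_CE = V_CC − I_C·R_C = 12 − 1.41×3.9 = 6.49 V.
Since V_CE = 6.49 V > V_CE(sat) ≈ 0.2 V, the transistor is in the active region as assumed.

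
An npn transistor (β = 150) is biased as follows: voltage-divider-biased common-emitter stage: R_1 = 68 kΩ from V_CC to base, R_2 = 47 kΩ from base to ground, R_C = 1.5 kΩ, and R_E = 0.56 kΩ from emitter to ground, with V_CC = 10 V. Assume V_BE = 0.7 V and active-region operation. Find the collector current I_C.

Thevenize the base divider: V_Th = V_CC·R_2/(R_1+R_2) = 10×47/115 = 4.09 V, R_Th = R_1‖R_2 = 27.8 kΩ.
Base-emitter loop: V_Th = I_B·R_Th + V_BE + (β+1)I_B·R_E, so I_B = (4.09 − 0.7) / (27.8 + 151×0.56) = 0.0301 mA.
I_C = β·I_B = 150×0.0301 = 4.52 mA, and I_E = (β+1)I_B = 4.55 mA.
V_CE = V_CC − I_C·R_C − I_E·R_E = 10 − 4.52×1.5 − 4.55×0.56 = 0.668 V.
V_CE = 0.668 V > 0.2 V confirms active-region operation.

I_C ≈ 4.5 mA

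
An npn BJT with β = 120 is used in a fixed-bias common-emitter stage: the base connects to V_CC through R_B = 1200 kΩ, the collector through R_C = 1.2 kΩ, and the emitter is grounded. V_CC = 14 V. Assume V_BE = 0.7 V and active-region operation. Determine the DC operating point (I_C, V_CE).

Base loop: V_CC = I_B·R_B + V_BE, so I_B = (14 − 0.7)/1200 kΩ = 0.0111 mA.
In the active region I_C = β·I_B = 120 × 0.0111 = 1.33 mA.
Collector loop: V_CE = V_CC − I_C·R_C = 14 − 1.33×1.2 = 12.4 V.
Since V_CE = 12.4 V > V_CE(sat) ≈ 0.2 V, the transistor is in the active region as assumed.

I_C ≈ 1.3 mA, V_CE ≈ 12 V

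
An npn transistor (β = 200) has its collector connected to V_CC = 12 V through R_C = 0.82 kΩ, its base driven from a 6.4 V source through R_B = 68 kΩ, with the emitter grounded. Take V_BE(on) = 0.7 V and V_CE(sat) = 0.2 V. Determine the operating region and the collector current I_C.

Assume active: I_B = (6.4 − 0.7)/68 = 0.0838 mA, giving I_C = β·I_B = 16.8 mA.
But then V_CE = 12 − 16.8×0.82 = -1.75 V < V_CE(sat) = 0.2 V — impossible in the active region.
So the transistor is saturated. With V_CE = 0.2 V, I_C = (V_CC − 0.2)/R_C = 11.8/0.82 = 14.4 mA.
Check: β·I_B = 16.8 mA > I_C = 14.4 mA, confirming saturation.

saturation; I_C ≈ 14 mA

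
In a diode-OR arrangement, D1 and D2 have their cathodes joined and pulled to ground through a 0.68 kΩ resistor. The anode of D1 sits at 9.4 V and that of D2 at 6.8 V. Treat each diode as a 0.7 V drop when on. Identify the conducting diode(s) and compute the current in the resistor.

Only D1 conducts; I_R ≈ 13 mA

Assume both conduct. Then node N would need to be at both 9.4−0.7 = 8.7 V and 6.8−0.7 = 6.1 V, which is impossible.
Assume only D1 conducts: V_N = 9.4 − 0.7 = 8.7 V, so I_R = 8.7/0.68 = 12.8 mA.
Check D2: its anode-to-cathode voltage is 6.8 − 8.7 = -1.9 V < 0.7 V, so it is off. The assumption is consistent.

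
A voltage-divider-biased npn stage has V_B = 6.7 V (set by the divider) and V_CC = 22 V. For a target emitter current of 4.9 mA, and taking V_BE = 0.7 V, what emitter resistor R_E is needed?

V_E = V_B − V_BE = 6.7 − 0.7 = 6 V.
R_E = V_E / I_E = 6 / 4.9 = 1.22 kΩ.

R_E ≈ 1.2 kΩ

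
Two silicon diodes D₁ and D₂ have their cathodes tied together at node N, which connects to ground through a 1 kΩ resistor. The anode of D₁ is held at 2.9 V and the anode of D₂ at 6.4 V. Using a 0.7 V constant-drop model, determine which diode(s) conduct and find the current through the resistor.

Only D₂ conducts; I_R ≈ 5.7 mA

Assume both conduct. Then node N would need to be at both 2.9−0.7 = 2.2 V and 6.4−0.7 = 5.7 V, which is impossible.
Assume only D₂ conducts: V_N = 6.4 − 0.7 = 5.7 V, so I_R = 5.7/1 = 5.7 mA.
Check D₁: its anode-to-cathode voltage is 2.9 − 5.7 = -2.8 V < 0.7 V, so it is off. The assumption is consistent.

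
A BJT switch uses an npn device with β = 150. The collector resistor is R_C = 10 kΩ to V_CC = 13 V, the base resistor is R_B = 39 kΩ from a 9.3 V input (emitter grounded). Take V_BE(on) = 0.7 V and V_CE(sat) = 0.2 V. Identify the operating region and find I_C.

saturation; I_C ≈ 1.3 mA

Assume active: I_B = (9.3 − 0.7)/39 = 0.221 mA, giving I_C = β·I_B = 33.1 mA.
But then V_CE = 13 − 33.1×10 = -318 V < V_CE(sat) = 0.2 V — impossible in the active region.
So the transistor is saturated. With V_CE = 0.2 V, I_C = (V_CC − 0.2)/R_C = 12.8/10 = 1.28 mA.
Check: β·I_B = 33.1 mA > I_C = 1.28 mA, confirming saturation.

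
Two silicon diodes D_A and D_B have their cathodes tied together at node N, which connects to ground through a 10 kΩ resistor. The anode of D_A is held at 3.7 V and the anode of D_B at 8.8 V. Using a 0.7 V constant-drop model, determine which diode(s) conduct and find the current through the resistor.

Assume both conduct. Then node N would need to be at both 3.7−0.7 = 3 V and 8.8−0.7 = 8.1 V, which is impossible.
Assume only D_B conducts: V_N = 8.8 − 0.7 = 8.1 V, so I_R = 8.1/10 = 0.81 mA.
Check D_A: its anode-to-cathode voltage is 3.7 − 8.1 = -4.4 V < 0.7 V, so it is off. The assumption is consistent.

Only D_B conducts; I_R ≈ 0.81 mA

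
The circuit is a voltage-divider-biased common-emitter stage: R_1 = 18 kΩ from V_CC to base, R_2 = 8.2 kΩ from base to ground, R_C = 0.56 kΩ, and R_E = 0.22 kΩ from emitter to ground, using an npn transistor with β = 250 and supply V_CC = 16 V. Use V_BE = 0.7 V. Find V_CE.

V_CE ≈ 2.2 V

Thevenize the base divider: V_Th = V_CC·R_2/(R_1+R_2) = 16×8.2/26.2 = 5.01 V, R_Th = R_1‖R_2 = 5.63 kΩ.
Base-emitter loop: V_Th = I_B·R_Th + V_BE + (β+1)I_B·R_E, so I_B = (5.01 − 0.7) / (5.63 + 251×0.22) = 0.0708 mA.
I_C = β·I_B = 250×0.0708 = 17.7 mA, and I_E = (β+1)I_B = 17.8 mA.
V_CE = V_CC − I_C·R_C − I_E·R_E = 16 − 17.7×0.56 − 17.8×0.22 = 2.18 V.
V_CE = 2.18 V > 0.2 V confirms active-region operation.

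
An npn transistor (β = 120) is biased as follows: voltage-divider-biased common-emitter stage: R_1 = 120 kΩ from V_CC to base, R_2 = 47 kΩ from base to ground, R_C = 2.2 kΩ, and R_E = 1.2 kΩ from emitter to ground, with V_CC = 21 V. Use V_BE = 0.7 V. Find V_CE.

Thevenize the base divider: V_Th = V_CC·R_2/(R_1+R_2) = 21×47/167 = 5.91 V, R_Th = R_1‖R_2 = 33.8 kΩ.
Base-emitter loop: V_Th = I_B·R_Th + V_BE + (β+1)I_B·R_E, so I_B = (5.91 − 0.7) / (33.8 + 121×1.2) = 0.0291 mA.
I_C = β·I_B = 120×0.0291 = 3.49 mA, and I_E = (β+1)I_B = 3.52 mA.
V_CE = V_CC − I_C·R_C − I_E·R_E = 21 − 3.49×2.2 − 3.52×1.2 = 9.09 V.
V_CE = 9.09 V > 0.2 V confirms active-region operation.

V_CE ≈ 9.1 V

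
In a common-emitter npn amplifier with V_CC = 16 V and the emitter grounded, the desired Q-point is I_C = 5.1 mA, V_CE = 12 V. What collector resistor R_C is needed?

Collector loop: V_CC = I_C·R_C + V_CE.
R_C = (V_CC − V_CE)/I_C = (16 − 12)/5.1 = 0.784 kΩ.

R_C ≈ 0.78 kΩ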